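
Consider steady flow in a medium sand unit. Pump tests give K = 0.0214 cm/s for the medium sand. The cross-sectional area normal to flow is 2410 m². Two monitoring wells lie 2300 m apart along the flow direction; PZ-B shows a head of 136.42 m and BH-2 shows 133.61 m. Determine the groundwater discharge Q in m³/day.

54.4

Convert K: 0.0214 cm/s × 864 = 18.49 m/day.
Hydraulic gradient i = (136.42 − 133.61) / 2300 = 2.81 / 2300 = 0.001222.
Darcy's law: Q = K · A · i = 18.49 × 2410 × 0.001222 = 54.44 m³/day.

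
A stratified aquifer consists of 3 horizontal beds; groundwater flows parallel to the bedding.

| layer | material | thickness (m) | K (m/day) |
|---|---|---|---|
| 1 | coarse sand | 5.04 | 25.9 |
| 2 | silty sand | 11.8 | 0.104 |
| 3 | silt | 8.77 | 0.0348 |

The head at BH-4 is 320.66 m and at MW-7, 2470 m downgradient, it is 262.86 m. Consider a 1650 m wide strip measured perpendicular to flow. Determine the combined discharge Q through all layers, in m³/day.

Flow is parallel to layering, so each bed carries its own Darcy discharge and the transmissivities add.
Σ(K_i·b_i) = 25.9×5.04 + 0.104×11.8 + 0.0348×8.77 = 132.1 m²/day.
Hydraulic gradient i = (320.66 − 262.86) / 2470 = 57.8 / 2470 = 0.02340.
Q = Σ(K_i·b_i) · W · i = 132.1 × 1650 × 0.02340 = 5099 m³/day.

5100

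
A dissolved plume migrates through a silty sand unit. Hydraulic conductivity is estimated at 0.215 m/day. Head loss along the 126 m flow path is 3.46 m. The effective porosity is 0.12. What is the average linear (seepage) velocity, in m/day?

0.0492

Hydraulic gradient i = Δh / L = 3.46 / 126 = 0.02746.
Darcy flux q = K · i = 0.2150 × 0.02746 = 0.005904 m/day.
Seepage velocity v = q / n_e = 0.005904 / 0.12 = 0.04920 m/day.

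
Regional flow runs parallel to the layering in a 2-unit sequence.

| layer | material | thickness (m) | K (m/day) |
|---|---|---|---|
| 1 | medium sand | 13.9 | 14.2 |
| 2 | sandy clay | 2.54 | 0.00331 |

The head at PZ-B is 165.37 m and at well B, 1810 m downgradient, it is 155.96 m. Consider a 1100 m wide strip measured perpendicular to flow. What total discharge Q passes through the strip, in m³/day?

Flow is parallel to layering, so each bed carries its own Darcy discharge and the transmissivities add.
Σ(K_i·b_i) = 14.2×13.9 + 0.00331×2.54 = 197.4 m²/day.
Hydraulic gradient i = (165.37 − 155.96) / 1810 = 9.41 / 1810 = 0.005199.
Q = Σ(K_i·b_i) · W · i = 197.4 × 1100 × 0.005199 = 1129 m³/day.

1130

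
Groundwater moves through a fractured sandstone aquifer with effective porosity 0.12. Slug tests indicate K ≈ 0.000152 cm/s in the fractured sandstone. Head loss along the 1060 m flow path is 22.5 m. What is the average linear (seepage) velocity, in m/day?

Convert K: 0.000152 cm/s × 864 = 0.1313 m/day.
Hydraulic gradient i = Δh / L = 22.5 / 1060 = 0.02123.
Darcy flux q = K · i = 0.1313 × 0.02123 = 0.002788 m/day.
Seepage velocity v = q / n_e = 0.002788 / 0.12 = 0.02323 m/day.

0.0232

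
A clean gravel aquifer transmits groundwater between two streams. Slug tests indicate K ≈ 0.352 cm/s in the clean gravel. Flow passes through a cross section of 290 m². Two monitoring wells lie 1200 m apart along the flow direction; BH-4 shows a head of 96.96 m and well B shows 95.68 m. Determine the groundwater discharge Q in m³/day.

Convert K: 0.352 cm/s × 864 = 304.1 m/day.
Hydraulic gradient i = (96.96 − 95.68) / 1200 = 1.28 / 1200 = 0.001067.
Darcy's law: Q = K · A · i = 304.1 × 290.0 × 0.001067 = 94.08 m³/day.

94.1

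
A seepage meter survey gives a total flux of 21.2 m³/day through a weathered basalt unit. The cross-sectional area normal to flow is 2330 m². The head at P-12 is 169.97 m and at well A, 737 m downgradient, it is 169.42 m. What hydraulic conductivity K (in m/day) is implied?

Hydraulic gradient i = (169.97 − 169.42) / 737 = 0.55 / 737 = 0.0007463.
From Q = K·A·i, K = Q / (A·i) = 21.2 / (2330 × 0.0007463) = 12.19 m/day.

12.2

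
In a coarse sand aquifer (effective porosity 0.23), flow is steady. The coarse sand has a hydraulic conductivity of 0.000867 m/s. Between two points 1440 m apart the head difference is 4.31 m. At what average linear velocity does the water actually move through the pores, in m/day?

Convert K: 0.000867 m/s × 86400 = 74.91 m/day.
Hydraulic gradient i = Δh / L = 4.31 / 1440 = 0.002993.
Darcy flux q = K · i = 74.91 × 0.002993 = 0.2242 m/day.
Seepage velocity v = q / n_e = 0.2242 / 0.23 = 0.9748 m/day.

0.975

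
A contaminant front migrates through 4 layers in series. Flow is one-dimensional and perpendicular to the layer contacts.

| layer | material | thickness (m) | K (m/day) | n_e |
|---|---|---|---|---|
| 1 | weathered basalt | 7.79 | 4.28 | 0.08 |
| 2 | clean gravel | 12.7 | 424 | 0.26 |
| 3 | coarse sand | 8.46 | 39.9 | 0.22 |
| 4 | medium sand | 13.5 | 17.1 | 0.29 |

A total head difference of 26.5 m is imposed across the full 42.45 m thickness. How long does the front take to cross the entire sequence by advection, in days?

With flow normal to the layers, continuity requires the same specific discharge q through every layer.
Σ(b_i/K_i) = 7.79/4.28 + 12.7/424 + 8.46/39.9 + 13.5/17.1 = 2.852 d.
q = Δh / Σ(b_i/K_i) = 26.5 / 2.852 = 9.293 m/day.
In each layer the seepage velocity is v_i = q/n_i, so the layer transit time is t_i = b_i·n_i / q:
  layer 1 (weathered basalt): t_1 = 7.79 × 0.08 / 9.293 = 0.06706 d
  layer 2 (clean gravel): t_2 = 12.7 × 0.26 / 9.293 = 0.3553 d
  layer 3 (coarse sand): t_3 = 8.46 × 0.22 / 9.293 = 0.2003 d
  layer 4 (medium sand): t_4 = 13.5 × 0.29 / 9.293 = 0.4213 d
Total t = Σ t_i = 1.044 days.

1.04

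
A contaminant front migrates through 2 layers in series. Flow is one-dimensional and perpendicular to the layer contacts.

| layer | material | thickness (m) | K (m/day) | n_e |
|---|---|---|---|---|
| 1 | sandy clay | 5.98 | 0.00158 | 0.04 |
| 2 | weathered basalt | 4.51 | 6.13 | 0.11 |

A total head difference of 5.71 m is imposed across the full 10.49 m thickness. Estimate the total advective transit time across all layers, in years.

With flow normal to the layers, continuity requires the same specific discharge q through every layer.
Σ(b_i/K_i) = 5.98/0.00158 + 4.51/6.13 = 3786 d.
q = Δh / Σ(b_i/K_i) = 5.71 / 3786 = 0.001508 m/day.
In each layer the seepage velocity is v_i = q/n_i, so the layer transit time is t_i = b_i·n_i / q:
  layer 1 (sandy clay): t_1 = 5.98 × 0.04 / 0.001508 = 158.6 d
  layer 2 (weathered basalt): t_2 = 4.51 × 0.11 / 0.001508 = 328.9 d
Total t = Σ t_i = 487.5 days = 1.335 years.

1.33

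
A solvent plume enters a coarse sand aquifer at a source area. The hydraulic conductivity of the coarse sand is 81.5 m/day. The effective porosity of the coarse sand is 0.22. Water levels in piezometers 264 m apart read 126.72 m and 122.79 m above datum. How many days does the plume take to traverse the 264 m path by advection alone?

47.9

Hydraulic gradient i = (126.72 − 122.79) / 264 = 3.93 / 264 = 0.01489.
Darcy flux q = K · i = 81.50 × 0.01489 = 1.213 m/day.
Seepage velocity v = q / n_e = 1.213 / 0.22 = 5.515 m/day.
Travel time t = L / v = 264 / 5.515 = 47.87 days.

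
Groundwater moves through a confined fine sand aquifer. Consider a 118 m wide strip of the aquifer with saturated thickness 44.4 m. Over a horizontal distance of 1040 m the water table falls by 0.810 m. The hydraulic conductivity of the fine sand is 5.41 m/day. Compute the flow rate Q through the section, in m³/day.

22.1

Cross-sectional area A = 118 × 44.4 = 5239 m².
Hydraulic gradient i = Δh / L = 0.810 / 1040 = 0.0007788.
Darcy's law: Q = K · A · i = 5.410 × 5239 × 0.0007788 = 22.08 m³/day.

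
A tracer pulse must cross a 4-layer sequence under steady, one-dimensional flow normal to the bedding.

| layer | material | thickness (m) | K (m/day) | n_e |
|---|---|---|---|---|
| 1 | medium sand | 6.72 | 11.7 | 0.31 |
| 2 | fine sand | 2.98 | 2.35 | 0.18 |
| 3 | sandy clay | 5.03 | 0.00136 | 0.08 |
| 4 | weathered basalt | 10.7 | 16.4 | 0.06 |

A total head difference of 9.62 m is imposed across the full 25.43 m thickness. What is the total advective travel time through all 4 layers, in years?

3.86

With flow normal to the layers, continuity requires the same specific discharge q through every layer.
Σ(b_i/K_i) = 6.72/11.7 + 2.98/2.35 + 5.03/0.00136 + 10.7/16.4 = 3701 d.
q = Δh / Σ(b_i/K_i) = 9.62 / 3701 = 0.002599 m/day.
In each layer the seepage velocity is v_i = q/n_i, so the layer transit time is t_i = b_i·n_i / q:
  layer 1 (medium sand): t_1 = 6.72 × 0.31 / 0.002599 = 801.5 d
  layer 2 (fine sand): t_2 = 2.98 × 0.18 / 0.002599 = 206.4 d
  layer 3 (sandy clay): t_3 = 5.03 × 0.08 / 0.002599 = 154.8 d
  layer 4 (weathered basalt): t_4 = 10.7 × 0.06 / 0.002599 = 247.0 d
Total t = Σ t_i = 1410 days = 3.859 years.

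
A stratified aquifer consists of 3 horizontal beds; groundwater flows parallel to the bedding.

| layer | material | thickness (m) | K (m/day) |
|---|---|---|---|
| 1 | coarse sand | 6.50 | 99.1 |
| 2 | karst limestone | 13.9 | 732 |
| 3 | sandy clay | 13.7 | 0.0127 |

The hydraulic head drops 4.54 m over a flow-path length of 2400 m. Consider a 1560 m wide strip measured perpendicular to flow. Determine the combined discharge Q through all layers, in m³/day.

31900

Flow is parallel to layering, so each bed carries its own Darcy discharge and the transmissivities add.
Σ(K_i·b_i) = 99.1×6.50 + 732×13.9 + 0.0127×13.7 = 10819 m²/day.
Hydraulic gradient i = Δh / L = 4.54 / 2400 = 0.001892.
Q = Σ(K_i·b_i) · W · i = 10819 × 1560 × 0.001892 = 31927 m³/day.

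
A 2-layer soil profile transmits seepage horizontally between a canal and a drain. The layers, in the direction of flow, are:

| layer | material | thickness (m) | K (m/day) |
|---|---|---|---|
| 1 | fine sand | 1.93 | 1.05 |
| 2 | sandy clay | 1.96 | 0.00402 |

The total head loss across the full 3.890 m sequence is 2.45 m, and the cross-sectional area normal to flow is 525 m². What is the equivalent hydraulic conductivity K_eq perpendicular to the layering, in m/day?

Flow is perpendicular to layering, so the layers act in series and the equivalent K is the thickness-weighted harmonic mean.
Total thickness L = 1.93 + 1.96 = 3.890 m.
Σ(b_i/K_i) = 1.93/1.05 + 1.96/0.00402 = 489.4 d.
K_eq = L / Σ(b_i/K_i) = 3.890 / 489.4 = 0.007949 m/day.

0.00795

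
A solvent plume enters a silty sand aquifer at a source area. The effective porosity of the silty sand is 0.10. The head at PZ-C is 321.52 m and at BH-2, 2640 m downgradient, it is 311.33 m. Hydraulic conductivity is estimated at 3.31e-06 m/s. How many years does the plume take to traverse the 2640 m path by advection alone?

Convert K: 3.31e-06 m/s × 86400 = 0.2860 m/day.
Hydraulic gradient i = (321.52 − 311.33) / 2640 = 10.19 / 2640 = 0.003860.
Darcy flux q = K · i = 0.2860 × 0.003860 = 0.001104 m/day.
Seepage velocity v = q / n_e = 0.001104 / 0.10 = 0.01104 m/day.
Travel time t = L / v = 2640 / 0.01104 = 2.392e+05 days = 654.8 years.

655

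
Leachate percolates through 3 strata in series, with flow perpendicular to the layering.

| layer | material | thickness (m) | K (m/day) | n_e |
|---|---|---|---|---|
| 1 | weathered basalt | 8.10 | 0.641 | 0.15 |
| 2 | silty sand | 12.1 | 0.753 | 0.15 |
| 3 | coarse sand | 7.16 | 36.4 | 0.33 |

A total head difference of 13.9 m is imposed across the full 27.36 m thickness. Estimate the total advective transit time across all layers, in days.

With flow normal to the layers, continuity requires the same specific discharge q through every layer.
Σ(b_i/K_i) = 8.10/0.641 + 12.1/0.753 + 7.16/36.4 = 28.90 d.
q = Δh / Σ(b_i/K_i) = 13.9 / 28.90 = 0.4809 m/day.
In each layer the seepage velocity is v_i = q/n_i, so the layer transit time is t_i = b_i·n_i / q:
  layer 1 (weathered basalt): t_1 = 8.10 × 0.15 / 0.4809 = 2.526 d
  layer 2 (silty sand): t_2 = 12.1 × 0.15 / 0.4809 = 3.774 d
  layer 3 (coarse sand): t_3 = 7.16 × 0.33 / 0.4809 = 4.913 d
Total t = Σ t_i = 11.21 days.

11.2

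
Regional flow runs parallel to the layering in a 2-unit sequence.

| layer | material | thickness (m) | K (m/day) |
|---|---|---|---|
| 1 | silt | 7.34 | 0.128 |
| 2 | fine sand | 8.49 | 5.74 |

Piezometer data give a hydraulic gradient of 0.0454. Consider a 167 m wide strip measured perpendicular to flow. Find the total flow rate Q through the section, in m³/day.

Flow is parallel to layering, so each bed carries its own Darcy discharge and the transmissivities add.
Σ(K_i·b_i) = 0.128×7.34 + 5.74×8.49 = 49.67 m²/day.
Hydraulic gradient i = 0.0454.
Q = Σ(K_i·b_i) · W · i = 49.67 × 167 × 0.04540 = 376.6 m³/day.

377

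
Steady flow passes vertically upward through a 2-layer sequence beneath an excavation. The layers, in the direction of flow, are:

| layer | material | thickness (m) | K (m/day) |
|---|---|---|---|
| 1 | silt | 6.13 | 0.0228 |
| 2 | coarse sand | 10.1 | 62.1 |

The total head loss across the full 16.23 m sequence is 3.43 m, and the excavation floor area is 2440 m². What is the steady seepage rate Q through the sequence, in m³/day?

Flow is perpendicular to layering, so the layers act in series and the equivalent K is the thickness-weighted harmonic mean.
Total thickness L = 6.13 + 10.1 = 16.23 m.
Σ(b_i/K_i) = 6.13/0.0228 + 10.1/62.1 = 269.0 d.
K_eq = L / Σ(b_i/K_i) = 16.23 / 269.0 = 0.06033 m/day.
Q = K_eq · A · (Δh/L) = 0.06033 × 2440 × (3.43/16.23) = 31.11 m³/day.

31.1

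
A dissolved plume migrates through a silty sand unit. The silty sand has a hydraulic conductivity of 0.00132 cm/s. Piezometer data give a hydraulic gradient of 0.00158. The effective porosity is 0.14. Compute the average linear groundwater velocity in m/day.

Convert K: 0.00132 cm/s × 864 = 1.140 m/day.
Hydraulic gradient i = 0.00158.
Darcy flux q = K · i = 1.140 × 0.001580 = 0.001802 m/day.
Seepage velocity v = q / n_e = 0.001802 / 0.14 = 0.01287 m/day.

0.0129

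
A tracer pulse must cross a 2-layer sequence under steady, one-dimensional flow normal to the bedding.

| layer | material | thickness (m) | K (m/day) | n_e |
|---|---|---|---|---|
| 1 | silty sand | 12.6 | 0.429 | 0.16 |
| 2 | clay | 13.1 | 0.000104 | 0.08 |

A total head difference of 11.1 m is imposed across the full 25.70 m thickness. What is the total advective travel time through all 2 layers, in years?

95.2

With flow normal to the layers, continuity requires the same specific discharge q through every layer.
Σ(b_i/K_i) = 12.6/0.429 + 13.1/0.000104 = 1.260e+05 d.
q = Δh / Σ(b_i/K_i) = 11.1 / 1.260e+05 = 8.810e-05 m/day.
In each layer the seepage velocity is v_i = q/n_i, so the layer transit time is t_i = b_i·n_i / q:
  layer 1 (silty sand): t_1 = 12.6 × 0.16 / 8.810e-05 = 22883 d
  layer 2 (clay): t_2 = 13.1 × 0.08 / 8.810e-05 = 11895 d
Total t = Σ t_i = 34778 days = 95.22 years.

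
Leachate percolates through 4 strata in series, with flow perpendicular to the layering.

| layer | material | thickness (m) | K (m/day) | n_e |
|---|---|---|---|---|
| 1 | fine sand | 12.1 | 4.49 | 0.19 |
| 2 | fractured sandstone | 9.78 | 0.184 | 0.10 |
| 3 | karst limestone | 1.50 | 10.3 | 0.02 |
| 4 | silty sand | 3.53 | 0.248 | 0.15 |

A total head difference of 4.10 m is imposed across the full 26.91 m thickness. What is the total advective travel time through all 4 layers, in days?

With flow normal to the layers, continuity requires the same specific discharge q through every layer.
Σ(b_i/K_i) = 12.1/4.49 + 9.78/0.184 + 1.50/10.3 + 3.53/0.248 = 70.23 d.
q = Δh / Σ(b_i/K_i) = 4.10 / 70.23 = 0.05838 m/day.
In each layer the seepage velocity is v_i = q/n_i, so the layer transit time is t_i = b_i·n_i / q:
  layer 1 (fine sand): t_1 = 12.1 × 0.19 / 0.05838 = 39.38 d
  layer 2 (fractured sandstone): t_2 = 9.78 × 0.10 / 0.05838 = 16.75 d
  layer 3 (karst limestone): t_3 = 1.50 × 0.02 / 0.05838 = 0.5139 d
  layer 4 (silty sand): t_4 = 3.53 × 0.15 / 0.05838 = 9.070 d
Total t = Σ t_i = 65.71 days.

65.7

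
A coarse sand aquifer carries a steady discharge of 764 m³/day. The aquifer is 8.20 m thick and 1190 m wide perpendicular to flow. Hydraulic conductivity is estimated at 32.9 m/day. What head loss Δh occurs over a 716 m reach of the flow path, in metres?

1.70

Cross-sectional area A = 1190 × 8.20 = 9758 m².
From Q = K·A·i, i = Q / (K·A) = 764 / (32.90 × 9758) = 0.002380.
Head loss Δh = i · L = 0.002380 × 716 = 1.704 m.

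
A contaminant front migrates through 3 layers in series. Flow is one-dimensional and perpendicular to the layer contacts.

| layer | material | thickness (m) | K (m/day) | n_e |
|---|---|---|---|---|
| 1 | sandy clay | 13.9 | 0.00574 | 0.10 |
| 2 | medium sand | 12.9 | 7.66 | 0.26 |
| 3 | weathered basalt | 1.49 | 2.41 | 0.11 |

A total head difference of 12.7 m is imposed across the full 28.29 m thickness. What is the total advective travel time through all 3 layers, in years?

2.56

With flow normal to the layers, continuity requires the same specific discharge q through every layer.
Σ(b_i/K_i) = 13.9/0.00574 + 12.9/7.66 + 1.49/2.41 = 2424 d.
q = Δh / Σ(b_i/K_i) = 12.7 / 2424 = 0.005239 m/day.
In each layer the seepage velocity is v_i = q/n_i, so the layer transit time is t_i = b_i·n_i / q:
  layer 1 (sandy clay): t_1 = 13.9 × 0.10 / 0.005239 = 265.3 d
  layer 2 (medium sand): t_2 = 12.9 × 0.26 / 0.005239 = 640.1 d
  layer 3 (weathered basalt): t_3 = 1.49 × 0.11 / 0.005239 = 31.28 d
Total t = Σ t_i = 936.7 days = 2.565 years.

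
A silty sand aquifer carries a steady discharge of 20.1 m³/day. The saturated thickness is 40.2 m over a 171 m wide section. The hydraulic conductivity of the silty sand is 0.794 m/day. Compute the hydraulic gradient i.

0.00368

Cross-sectional area A = 171 × 40.2 = 6874 m².
From Q = K·A·i, i = Q / (K·A) = 20.1 / (0.7940 × 6874) = 0.003683.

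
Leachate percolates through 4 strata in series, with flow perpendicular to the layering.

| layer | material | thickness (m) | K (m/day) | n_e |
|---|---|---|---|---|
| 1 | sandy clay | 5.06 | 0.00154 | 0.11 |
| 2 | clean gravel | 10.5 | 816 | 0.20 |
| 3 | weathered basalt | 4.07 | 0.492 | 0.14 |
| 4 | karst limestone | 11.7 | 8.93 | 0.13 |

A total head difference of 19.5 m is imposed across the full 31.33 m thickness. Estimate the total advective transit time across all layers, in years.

With flow normal to the layers, continuity requires the same specific discharge q through every layer.
Σ(b_i/K_i) = 5.06/0.00154 + 10.5/816 + 4.07/0.492 + 11.7/8.93 = 3295 d.
q = Δh / Σ(b_i/K_i) = 19.5 / 3295 = 0.005918 m/day.
In each layer the seepage velocity is v_i = q/n_i, so the layer transit time is t_i = b_i·n_i / q:
  layer 1 (sandy clay): t_1 = 5.06 × 0.11 / 0.005918 = 94.06 d
  layer 2 (clean gravel): t_2 = 10.5 × 0.20 / 0.005918 = 354.9 d
  layer 3 (weathered basalt): t_3 = 4.07 × 0.14 / 0.005918 = 96.29 d
  layer 4 (karst limestone): t_4 = 11.7 × 0.13 / 0.005918 = 257.0 d
Total t = Σ t_i = 802.3 days = 2.196 years.

2.20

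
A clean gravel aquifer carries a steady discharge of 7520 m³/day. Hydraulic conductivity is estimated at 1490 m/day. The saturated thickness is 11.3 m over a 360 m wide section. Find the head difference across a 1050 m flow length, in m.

1.30

Cross-sectional area A = 360 × 11.3 = 4068 m².
From Q = K·A·i, i = Q / (K·A) = 7520 / (1490 × 4068) = 0.001241.
Head loss Δh = i · L = 0.001241 × 1050 = 1.303 m.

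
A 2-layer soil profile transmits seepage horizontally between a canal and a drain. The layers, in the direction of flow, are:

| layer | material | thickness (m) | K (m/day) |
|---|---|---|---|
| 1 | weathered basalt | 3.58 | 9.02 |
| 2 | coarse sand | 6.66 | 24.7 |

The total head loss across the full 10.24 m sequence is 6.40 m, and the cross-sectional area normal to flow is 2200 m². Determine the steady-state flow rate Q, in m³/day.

21100

Flow is perpendicular to layering, so the layers act in series and the equivalent K is the thickness-weighted harmonic mean.
Total thickness L = 3.58 + 6.66 = 10.24 m.
Σ(b_i/K_i) = 3.58/9.02 + 6.66/24.7 = 0.6665 d.
K_eq = L / Σ(b_i/K_i) = 10.24 / 0.6665 = 15.36 m/day.
Q = K_eq · A · (Δh/L) = 15.36 × 2200 × (6.40/10.24) = 21124 m³/day.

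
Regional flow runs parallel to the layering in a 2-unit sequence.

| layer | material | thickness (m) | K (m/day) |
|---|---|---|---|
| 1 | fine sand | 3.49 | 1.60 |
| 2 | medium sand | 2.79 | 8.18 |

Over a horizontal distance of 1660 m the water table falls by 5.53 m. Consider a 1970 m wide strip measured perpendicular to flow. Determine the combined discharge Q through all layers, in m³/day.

Flow is parallel to layering, so each bed carries its own Darcy discharge and the transmissivities add.
Σ(K_i·b_i) = 1.60×3.49 + 8.18×2.79 = 28.41 m²/day.
Hydraulic gradient i = Δh / L = 5.53 / 1660 = 0.003331.
Q = Σ(K_i·b_i) · W · i = 28.41 × 1970 × 0.003331 = 186.4 m³/day.

186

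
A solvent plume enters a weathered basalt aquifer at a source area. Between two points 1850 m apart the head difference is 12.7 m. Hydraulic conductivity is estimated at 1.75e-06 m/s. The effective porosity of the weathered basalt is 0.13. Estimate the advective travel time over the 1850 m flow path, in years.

Convert K: 1.75e-06 m/s × 86400 = 0.1512 m/day.
Hydraulic gradient i = Δh / L = 12.7 / 1850 = 0.006865.
Darcy flux q = K · i = 0.1512 × 0.006865 = 0.001038 m/day.
Seepage velocity v = q / n_e = 0.001038 / 0.13 = 0.007984 m/day.
Travel time t = L / v = 1850 / 0.007984 = 2.317e+05 days = 634.4 years.

634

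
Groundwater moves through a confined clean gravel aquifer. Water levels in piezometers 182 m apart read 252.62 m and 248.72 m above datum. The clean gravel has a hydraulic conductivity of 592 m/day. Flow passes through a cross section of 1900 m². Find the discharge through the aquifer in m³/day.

24100

Hydraulic gradient i = (252.62 − 248.72) / 182 = 3.9 / 182 = 0.02143.
Darcy's law: Q = K · A · i = 592.0 × 1900 × 0.02143 = 24103 m³/day.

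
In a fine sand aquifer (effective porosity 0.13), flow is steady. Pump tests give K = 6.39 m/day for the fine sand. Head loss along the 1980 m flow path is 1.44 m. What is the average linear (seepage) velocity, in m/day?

0.0357

Hydraulic gradient i = Δh / L = 1.44 / 1980 = 0.0007273.
Darcy flux q = K · i = 6.390 × 0.0007273 = 0.004647 m/day.
Seepage velocity v = q / n_e = 0.004647 / 0.13 = 0.03575 m/day.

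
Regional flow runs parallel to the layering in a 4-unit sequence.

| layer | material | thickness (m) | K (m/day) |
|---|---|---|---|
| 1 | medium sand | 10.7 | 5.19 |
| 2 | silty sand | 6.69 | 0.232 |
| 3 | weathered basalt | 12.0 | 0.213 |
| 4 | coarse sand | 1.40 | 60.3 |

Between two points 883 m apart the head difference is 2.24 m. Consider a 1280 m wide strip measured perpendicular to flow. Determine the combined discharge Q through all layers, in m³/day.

Flow is parallel to layering, so each bed carries its own Darcy discharge and the transmissivities add.
Σ(K_i·b_i) = 5.19×10.7 + 0.232×6.69 + 0.213×12.0 + 60.3×1.40 = 144.1 m²/day.
Hydraulic gradient i = Δh / L = 2.24 / 883 = 0.002537.
Q = Σ(K_i·b_i) · W · i = 144.1 × 1280 × 0.002537 = 467.8 m³/day.

468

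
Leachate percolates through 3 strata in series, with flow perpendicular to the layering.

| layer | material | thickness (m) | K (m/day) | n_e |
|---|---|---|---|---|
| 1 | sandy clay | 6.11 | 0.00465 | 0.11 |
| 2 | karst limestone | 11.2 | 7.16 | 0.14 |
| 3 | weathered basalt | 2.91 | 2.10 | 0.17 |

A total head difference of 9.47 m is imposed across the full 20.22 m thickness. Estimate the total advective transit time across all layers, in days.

With flow normal to the layers, continuity requires the same specific discharge q through every layer.
Σ(b_i/K_i) = 6.11/0.00465 + 11.2/7.16 + 2.91/2.10 = 1317 d.
q = Δh / Σ(b_i/K_i) = 9.47 / 1317 = 0.007191 m/day.
In each layer the seepage velocity is v_i = q/n_i, so the layer transit time is t_i = b_i·n_i / q:
  layer 1 (sandy clay): t_1 = 6.11 × 0.11 / 0.007191 = 93.46 d
  layer 2 (karst limestone): t_2 = 11.2 × 0.14 / 0.007191 = 218.1 d
  layer 3 (weathered basalt): t_3 = 2.91 × 0.17 / 0.007191 = 68.79 d
Total t = Σ t_i = 380.3 days.

380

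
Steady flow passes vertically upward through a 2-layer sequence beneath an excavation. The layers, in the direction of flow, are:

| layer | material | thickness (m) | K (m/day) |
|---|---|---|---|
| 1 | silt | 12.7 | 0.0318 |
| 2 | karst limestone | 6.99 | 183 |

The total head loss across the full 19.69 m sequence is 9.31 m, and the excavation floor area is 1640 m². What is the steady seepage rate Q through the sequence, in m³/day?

Flow is perpendicular to layering, so the layers act in series and the equivalent K is the thickness-weighted harmonic mean.
Total thickness L = 12.7 + 6.99 = 19.69 m.
Σ(b_i/K_i) = 12.7/0.0318 + 6.99/183 = 399.4 d.
K_eq = L / Σ(b_i/K_i) = 19.69 / 399.4 = 0.04930 m/day.
Q = K_eq · A · (Δh/L) = 0.04930 × 1640 × (9.31/19.69) = 38.23 m³/day.

38.2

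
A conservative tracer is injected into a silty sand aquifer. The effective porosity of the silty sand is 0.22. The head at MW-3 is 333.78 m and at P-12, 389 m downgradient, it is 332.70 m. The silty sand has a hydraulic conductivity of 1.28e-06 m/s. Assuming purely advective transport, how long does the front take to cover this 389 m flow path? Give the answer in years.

Convert K: 1.28e-06 m/s × 86400 = 0.1106 m/day.
Hydraulic gradient i = (333.78 − 332.70) / 389 = 1.08 / 389 = 0.002776.
Darcy flux q = K · i = 0.1106 × 0.002776 = 0.0003070 m/day.
Seepage velocity v = q / n_e = 0.0003070 / 0.22 = 0.001396 m/day.
Travel time t = L / v = 389 / 0.001396 = 2.787e+05 days = 763.1 years.

763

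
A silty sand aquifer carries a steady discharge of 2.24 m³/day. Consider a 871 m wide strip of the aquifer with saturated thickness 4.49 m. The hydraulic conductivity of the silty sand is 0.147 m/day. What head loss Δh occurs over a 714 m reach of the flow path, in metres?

Cross-sectional area A = 871 × 4.49 = 3911 m².
From Q = K·A·i, i = Q / (K·A) = 2.24 / (0.1470 × 3911) = 0.003896.
Head loss Δh = i · L = 0.003896 × 714 = 2.782 m.

2.78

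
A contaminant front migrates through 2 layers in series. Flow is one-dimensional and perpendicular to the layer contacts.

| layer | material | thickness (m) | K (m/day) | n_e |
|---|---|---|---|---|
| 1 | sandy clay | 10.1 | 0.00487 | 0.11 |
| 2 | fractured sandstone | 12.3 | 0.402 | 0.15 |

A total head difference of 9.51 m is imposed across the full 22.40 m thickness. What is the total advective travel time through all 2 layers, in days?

654

With flow normal to the layers, continuity requires the same specific discharge q through every layer.
Σ(b_i/K_i) = 10.1/0.00487 + 12.3/0.402 = 2105 d.
q = Δh / Σ(b_i/K_i) = 9.51 / 2105 = 0.004519 m/day.
In each layer the seepage velocity is v_i = q/n_i, so the layer transit time is t_i = b_i·n_i / q:
  layer 1 (sandy clay): t_1 = 10.1 × 0.11 / 0.004519 = 245.9 d
  layer 2 (fractured sandstone): t_2 = 12.3 × 0.15 / 0.004519 = 408.3 d
Total t = Σ t_i = 654.1 days.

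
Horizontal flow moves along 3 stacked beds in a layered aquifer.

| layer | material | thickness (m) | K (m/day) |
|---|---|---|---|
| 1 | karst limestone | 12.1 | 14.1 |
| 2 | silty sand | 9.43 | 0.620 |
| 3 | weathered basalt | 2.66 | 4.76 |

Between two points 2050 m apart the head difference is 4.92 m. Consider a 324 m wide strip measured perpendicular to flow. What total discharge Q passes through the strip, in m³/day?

147

Flow is parallel to layering, so each bed carries its own Darcy discharge and the transmissivities add.
Σ(K_i·b_i) = 14.1×12.1 + 0.620×9.43 + 4.76×2.66 = 189.1 m²/day.
Hydraulic gradient i = Δh / L = 4.92 / 2050 = 0.002400.
Q = Σ(K_i·b_i) · W · i = 189.1 × 324 × 0.002400 = 147.1 m³/day.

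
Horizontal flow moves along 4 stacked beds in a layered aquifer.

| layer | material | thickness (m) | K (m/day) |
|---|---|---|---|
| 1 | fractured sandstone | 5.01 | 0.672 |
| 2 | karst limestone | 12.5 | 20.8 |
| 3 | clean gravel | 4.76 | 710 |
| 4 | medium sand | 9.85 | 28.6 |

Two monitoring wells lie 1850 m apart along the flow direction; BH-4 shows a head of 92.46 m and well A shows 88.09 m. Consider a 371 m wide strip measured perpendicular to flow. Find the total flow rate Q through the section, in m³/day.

3440

Flow is parallel to layering, so each bed carries its own Darcy discharge and the transmissivities add.
Σ(K_i·b_i) = 0.672×5.01 + 20.8×12.5 + 710×4.76 + 28.6×9.85 = 3925 m²/day.
Hydraulic gradient i = (92.46 − 88.09) / 1850 = 4.37 / 1850 = 0.002362.
Q = Σ(K_i·b_i) · W · i = 3925 × 371 × 0.002362 = 3439 m³/day.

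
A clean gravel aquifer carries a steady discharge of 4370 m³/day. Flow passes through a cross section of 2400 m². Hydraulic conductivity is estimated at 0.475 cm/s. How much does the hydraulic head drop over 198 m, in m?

0.878

Convert K: 0.475 cm/s × 864 = 410.4 m/day.
From Q = K·A·i, i = Q / (K·A) = 4370 / (410.4 × 2400) = 0.004437.
Head loss Δh = i · L = 0.004437 × 198 = 0.8785 m.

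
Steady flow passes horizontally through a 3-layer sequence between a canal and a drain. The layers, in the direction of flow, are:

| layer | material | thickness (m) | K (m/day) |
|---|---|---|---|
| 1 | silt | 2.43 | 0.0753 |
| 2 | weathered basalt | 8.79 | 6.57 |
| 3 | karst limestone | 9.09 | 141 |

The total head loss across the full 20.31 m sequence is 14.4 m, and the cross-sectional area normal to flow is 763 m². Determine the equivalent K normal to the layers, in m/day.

0.603

Flow is perpendicular to layering, so the layers act in series and the equivalent K is the thickness-weighted harmonic mean.
Total thickness L = 2.43 + 8.79 + 9.09 = 20.31 m.
Σ(b_i/K_i) = 2.43/0.0753 + 8.79/6.57 + 9.09/141 = 33.67 d.
K_eq = L / Σ(b_i/K_i) = 20.31 / 33.67 = 0.6031 m/day.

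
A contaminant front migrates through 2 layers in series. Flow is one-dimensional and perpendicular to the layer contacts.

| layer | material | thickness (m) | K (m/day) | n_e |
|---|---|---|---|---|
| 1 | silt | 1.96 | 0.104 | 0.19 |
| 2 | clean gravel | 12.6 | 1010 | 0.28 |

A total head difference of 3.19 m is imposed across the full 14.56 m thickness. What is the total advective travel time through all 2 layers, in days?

23.1

With flow normal to the layers, continuity requires the same specific discharge q through every layer.
Σ(b_i/K_i) = 1.96/0.104 + 12.6/1010 = 18.86 d.
q = Δh / Σ(b_i/K_i) = 3.19 / 18.86 = 0.1692 m/day.
In each layer the seepage velocity is v_i = q/n_i, so the layer transit time is t_i = b_i·n_i / q:
  layer 1 (silt): t_1 = 1.96 × 0.19 / 0.1692 = 2.202 d
  layer 2 (clean gravel): t_2 = 12.6 × 0.28 / 0.1692 = 20.86 d
Total t = Σ t_i = 23.06 days.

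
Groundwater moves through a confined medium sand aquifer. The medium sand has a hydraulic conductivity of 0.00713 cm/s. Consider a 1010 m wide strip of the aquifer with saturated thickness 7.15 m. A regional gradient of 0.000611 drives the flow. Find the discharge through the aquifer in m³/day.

27.2

Convert K: 0.00713 cm/s × 864 = 6.160 m/day.
Cross-sectional area A = 1010 × 7.15 = 7222 m².
Hydraulic gradient i = 0.000611.
Darcy's law: Q = K · A · i = 6.160 × 7222 × 0.0006110 = 27.18 m³/day.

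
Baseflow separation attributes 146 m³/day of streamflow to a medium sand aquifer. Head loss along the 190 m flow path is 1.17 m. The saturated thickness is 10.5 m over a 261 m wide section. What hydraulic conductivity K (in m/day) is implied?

8.65

Cross-sectional area A = 261 × 10.5 = 2740 m².
Hydraulic gradient i = Δh / L = 1.17 / 190 = 0.006158.
From Q = K·A·i, K = Q / (A·i) = 146 / (2740 × 0.006158) = 8.651 m/day.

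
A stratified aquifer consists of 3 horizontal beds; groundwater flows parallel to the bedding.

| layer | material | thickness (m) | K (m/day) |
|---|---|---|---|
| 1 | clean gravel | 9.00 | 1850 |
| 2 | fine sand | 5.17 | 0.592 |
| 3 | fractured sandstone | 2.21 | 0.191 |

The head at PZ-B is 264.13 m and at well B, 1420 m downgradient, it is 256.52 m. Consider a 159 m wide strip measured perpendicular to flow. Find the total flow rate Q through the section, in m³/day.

Flow is parallel to layering, so each bed carries its own Darcy discharge and the transmissivities add.
Σ(K_i·b_i) = 1850×9.00 + 0.592×5.17 + 0.191×2.21 = 16653 m²/day.
Hydraulic gradient i = (264.13 − 256.52) / 1420 = 7.61 / 1420 = 0.005359.
Q = Σ(K_i·b_i) · W · i = 16653 × 159 × 0.005359 = 14191 m³/day.

14200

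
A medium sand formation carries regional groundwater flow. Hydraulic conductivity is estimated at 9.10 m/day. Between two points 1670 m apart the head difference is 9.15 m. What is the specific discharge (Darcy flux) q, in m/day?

Hydraulic gradient i = Δh / L = 9.15 / 1670 = 0.005479.
Specific discharge q = K · i = 9.100 × 0.005479 = 0.04986 m/day.

0.0499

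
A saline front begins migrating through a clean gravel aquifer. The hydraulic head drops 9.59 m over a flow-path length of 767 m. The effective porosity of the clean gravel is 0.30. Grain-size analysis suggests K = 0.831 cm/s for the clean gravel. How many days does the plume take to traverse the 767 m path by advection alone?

Convert K: 0.831 cm/s × 864 = 718.0 m/day.
Hydraulic gradient i = Δh / L = 9.59 / 767 = 0.01250.
Darcy flux q = K · i = 718.0 × 0.01250 = 8.977 m/day.
Seepage velocity v = q / n_e = 8.977 / 0.30 = 29.92 m/day.
Travel time t = L / v = 767 / 29.92 = 25.63 days.

25.6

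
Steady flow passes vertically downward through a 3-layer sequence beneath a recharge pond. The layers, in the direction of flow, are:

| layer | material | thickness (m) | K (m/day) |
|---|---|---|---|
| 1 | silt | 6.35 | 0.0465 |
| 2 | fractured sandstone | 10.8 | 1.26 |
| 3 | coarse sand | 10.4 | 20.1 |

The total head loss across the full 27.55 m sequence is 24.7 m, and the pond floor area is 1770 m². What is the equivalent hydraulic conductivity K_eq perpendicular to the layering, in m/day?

Flow is perpendicular to layering, so the layers act in series and the equivalent K is the thickness-weighted harmonic mean.
Total thickness L = 6.35 + 10.8 + 10.4 = 27.55 m.
Σ(b_i/K_i) = 6.35/0.0465 + 10.8/1.26 + 10.4/20.1 = 145.6 d.
K_eq = L / Σ(b_i/K_i) = 27.55 / 145.6 = 0.1892 m/day.

0.189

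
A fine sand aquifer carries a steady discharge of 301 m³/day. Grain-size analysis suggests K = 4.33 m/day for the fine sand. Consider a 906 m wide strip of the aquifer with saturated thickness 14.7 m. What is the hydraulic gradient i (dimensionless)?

Cross-sectional area A = 906 × 14.7 = 13318 m².
From Q = K·A·i, i = Q / (K·A) = 301 / (4.330 × 13318) = 0.005220.

0.00522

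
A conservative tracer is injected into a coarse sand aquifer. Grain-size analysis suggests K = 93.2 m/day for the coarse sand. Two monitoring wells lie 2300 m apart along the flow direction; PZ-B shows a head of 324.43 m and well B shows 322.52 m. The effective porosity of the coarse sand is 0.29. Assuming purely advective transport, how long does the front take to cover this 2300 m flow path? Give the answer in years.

Hydraulic gradient i = (324.43 − 322.52) / 2300 = 1.91 / 2300 = 0.0008304.
Darcy flux q = K · i = 93.20 × 0.0008304 = 0.07740 m/day.
Seepage velocity v = q / n_e = 0.07740 / 0.29 = 0.2669 m/day.
Travel time t = L / v = 2300 / 0.2669 = 8618 days = 23.59 years.

23.6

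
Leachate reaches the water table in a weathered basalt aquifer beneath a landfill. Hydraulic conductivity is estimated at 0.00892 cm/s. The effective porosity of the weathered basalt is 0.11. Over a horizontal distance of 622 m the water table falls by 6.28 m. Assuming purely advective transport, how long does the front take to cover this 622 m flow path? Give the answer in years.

Convert K: 0.00892 cm/s × 864 = 7.707 m/day.
Hydraulic gradient i = Δh / L = 6.28 / 622 = 0.01010.
Darcy flux q = K · i = 7.707 × 0.01010 = 0.07781 m/day.
Seepage velocity v = q / n_e = 0.07781 / 0.11 = 0.7074 m/day.
Travel time t = L / v = 622 / 0.7074 = 879.3 days = 2.407 years.

2.41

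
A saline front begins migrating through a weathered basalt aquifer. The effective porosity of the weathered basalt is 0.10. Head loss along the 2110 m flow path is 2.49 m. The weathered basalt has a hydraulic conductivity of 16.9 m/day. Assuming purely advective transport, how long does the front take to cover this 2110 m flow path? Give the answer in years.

29.0

Hydraulic gradient i = Δh / L = 2.49 / 2110 = 0.001180.
Darcy flux q = K · i = 16.90 × 0.001180 = 0.01994 m/day.
Seepage velocity v = q / n_e = 0.01994 / 0.10 = 0.1994 m/day.
Travel time t = L / v = 2110 / 0.1994 = 10580 days = 28.97 years.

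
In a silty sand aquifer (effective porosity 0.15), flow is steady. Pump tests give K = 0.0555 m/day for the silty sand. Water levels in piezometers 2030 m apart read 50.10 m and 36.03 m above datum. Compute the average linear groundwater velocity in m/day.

0.00256

Hydraulic gradient i = (50.10 − 36.03) / 2030 = 14.07 / 2030 = 0.006931.
Darcy flux q = K · i = 0.05550 × 0.006931 = 0.0003847 m/day.
Seepage velocity v = q / n_e = 0.0003847 / 0.15 = 0.002564 m/day.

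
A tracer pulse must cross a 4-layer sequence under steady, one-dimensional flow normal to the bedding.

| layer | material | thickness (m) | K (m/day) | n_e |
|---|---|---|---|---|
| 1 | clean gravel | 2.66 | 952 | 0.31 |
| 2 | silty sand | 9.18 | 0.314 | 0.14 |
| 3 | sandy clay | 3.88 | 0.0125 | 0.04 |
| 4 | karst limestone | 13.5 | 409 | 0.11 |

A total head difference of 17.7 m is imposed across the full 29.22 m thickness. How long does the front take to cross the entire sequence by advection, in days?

With flow normal to the layers, continuity requires the same specific discharge q through every layer.
Σ(b_i/K_i) = 2.66/952 + 9.18/0.314 + 3.88/0.0125 + 13.5/409 = 339.7 d.
q = Δh / Σ(b_i/K_i) = 17.7 / 339.7 = 0.05211 m/day.
In each layer the seepage velocity is v_i = q/n_i, so the layer transit time is t_i = b_i·n_i / q:
  layer 1 (clean gravel): t_1 = 2.66 × 0.31 / 0.05211 = 15.82 d
  layer 2 (silty sand): t_2 = 9.18 × 0.14 / 0.05211 = 24.66 d
  layer 3 (sandy clay): t_3 = 3.88 × 0.04 / 0.05211 = 2.978 d
  layer 4 (karst limestone): t_4 = 13.5 × 0.11 / 0.05211 = 28.50 d
Total t = Σ t_i = 71.96 days.

72.0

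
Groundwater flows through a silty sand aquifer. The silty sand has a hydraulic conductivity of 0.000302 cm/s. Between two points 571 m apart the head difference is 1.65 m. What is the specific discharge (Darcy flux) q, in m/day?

Convert K: 0.000302 cm/s × 864 = 0.2609 m/day.
Hydraulic gradient i = Δh / L = 1.65 / 571 = 0.002890.
Specific discharge q = K · i = 0.2609 × 0.002890 = 0.0007540 m/day.

0.000754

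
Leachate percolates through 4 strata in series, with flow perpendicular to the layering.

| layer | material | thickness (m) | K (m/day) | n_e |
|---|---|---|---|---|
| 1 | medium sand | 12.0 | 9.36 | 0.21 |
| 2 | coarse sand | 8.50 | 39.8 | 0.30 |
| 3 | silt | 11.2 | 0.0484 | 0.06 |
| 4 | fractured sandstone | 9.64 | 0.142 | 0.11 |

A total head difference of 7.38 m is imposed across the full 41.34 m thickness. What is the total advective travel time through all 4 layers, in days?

With flow normal to the layers, continuity requires the same specific discharge q through every layer.
Σ(b_i/K_i) = 12.0/9.36 + 8.50/39.8 + 11.2/0.0484 + 9.64/0.142 = 300.8 d.
q = Δh / Σ(b_i/K_i) = 7.38 / 300.8 = 0.02454 m/day.
In each layer the seepage velocity is v_i = q/n_i, so the layer transit time is t_i = b_i·n_i / q:
  layer 1 (medium sand): t_1 = 12.0 × 0.21 / 0.02454 = 102.7 d
  layer 2 (coarse sand): t_2 = 8.50 × 0.30 / 0.02454 = 103.9 d
  layer 3 (silt): t_3 = 11.2 × 0.06 / 0.02454 = 27.39 d
  layer 4 (fractured sandstone): t_4 = 9.64 × 0.11 / 0.02454 = 43.22 d
Total t = Σ t_i = 277.2 days.

277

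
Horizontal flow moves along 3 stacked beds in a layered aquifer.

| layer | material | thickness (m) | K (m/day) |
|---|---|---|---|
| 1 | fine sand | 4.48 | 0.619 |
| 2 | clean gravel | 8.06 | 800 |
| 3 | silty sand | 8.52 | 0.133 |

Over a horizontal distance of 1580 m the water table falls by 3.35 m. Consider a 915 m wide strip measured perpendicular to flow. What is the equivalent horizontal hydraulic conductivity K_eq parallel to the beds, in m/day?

306

Flow is parallel to layering, so each bed carries its own Darcy discharge and the transmissivities add.
Σ(K_i·b_i) = 0.619×4.48 + 800×8.06 + 0.133×8.52 = 6452 m²/day.
Total thickness b = 21.06 m, so K_eq = Σ(K_i·b_i)/b = 306.4 m/day.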